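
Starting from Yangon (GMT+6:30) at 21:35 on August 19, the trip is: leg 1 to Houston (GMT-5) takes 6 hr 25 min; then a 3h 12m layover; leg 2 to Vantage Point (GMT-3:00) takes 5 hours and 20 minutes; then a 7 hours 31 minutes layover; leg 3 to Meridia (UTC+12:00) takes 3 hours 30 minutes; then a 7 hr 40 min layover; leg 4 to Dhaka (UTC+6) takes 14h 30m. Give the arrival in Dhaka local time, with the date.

21:13 on August 21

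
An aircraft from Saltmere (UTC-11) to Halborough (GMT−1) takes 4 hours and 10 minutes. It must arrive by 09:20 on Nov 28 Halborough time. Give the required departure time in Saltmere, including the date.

Target arrival in UTC: 09:20 + 1:00 = 10:20 on Nov 28.
Subtract 4 hours and 10 minutes → departure 06:10 UTC on Nov 28.
Saltmere is UTC−11:00: 06:10 − 11:00 = 19:10 on Nov 27.

19:10 on November 27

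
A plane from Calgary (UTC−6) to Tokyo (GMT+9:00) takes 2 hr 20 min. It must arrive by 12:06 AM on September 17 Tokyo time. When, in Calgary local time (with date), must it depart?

6:46 AM on September 16

Target arrival in UTC: 12:06 AM − 9:00 = 3:06 PM on Sep 16.
Subtract 2 hours 20 minutes → departure 12:46 PM UTC on Sep 16.
Calgary is UTC−6:00: 12:46 PM − 6:00 = 6:46 AM on Sep 16.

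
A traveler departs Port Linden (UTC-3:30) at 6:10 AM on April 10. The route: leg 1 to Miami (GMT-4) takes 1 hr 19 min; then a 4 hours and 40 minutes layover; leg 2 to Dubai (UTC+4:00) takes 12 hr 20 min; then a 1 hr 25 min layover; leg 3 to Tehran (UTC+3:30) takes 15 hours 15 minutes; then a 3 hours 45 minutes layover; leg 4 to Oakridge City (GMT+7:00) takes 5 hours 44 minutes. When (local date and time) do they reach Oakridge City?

1:08 PM on April 12

Convert departure to UTC: 6:10 AM + 3:30 = 9:40 AM UTC on Apr 10.
Add 1 hour 19 minutes leg 1 → 10:59 AM UTC.
Add 4 hours 40 minutes layover in Miami → 3:39 PM UTC.
Add 12 hours 20 minutes leg 2 → 3:59 AM UTC (Apr 11).
Add 1 hour 25 minutes layover in Dubai → 5:24 AM UTC.
Add 15 hours 15 minutes leg 3 → 8:39 PM UTC.
Add 3 hours and 45 minutes layover in Tehran → 12:24 AM UTC (Apr 12).
Add 5 hours and 44 minutes leg 4 → 6:08 AM UTC.
Oakridge City is UTC+7:00, so local arrival = 6:08 AM + 7:00 = 1:08 PM on Apr 12.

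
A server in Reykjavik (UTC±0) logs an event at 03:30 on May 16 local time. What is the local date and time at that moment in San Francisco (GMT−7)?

20:30 on May 15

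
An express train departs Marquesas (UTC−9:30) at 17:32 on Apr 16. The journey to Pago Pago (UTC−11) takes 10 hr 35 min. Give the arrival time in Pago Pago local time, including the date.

02:37 on April 17

Convert departure to UTC: 17:32 + 9:30 = 03:02 UTC on Apr 17.
Add 10 hours 35 minutes travel time → 13:37 UTC.
Pago Pago is UTC−11:00, so local arrival = 13:37 − 11:00 = 02:37 on Apr 17.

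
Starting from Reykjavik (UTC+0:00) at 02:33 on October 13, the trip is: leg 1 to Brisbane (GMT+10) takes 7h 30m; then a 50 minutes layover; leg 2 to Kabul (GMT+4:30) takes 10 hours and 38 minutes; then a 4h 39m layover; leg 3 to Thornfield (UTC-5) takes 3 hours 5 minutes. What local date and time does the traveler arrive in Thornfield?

00:15 on October 14

Reykjavik is at UTC+0, so departure is already 02:33 UTC on Oct 13.
Add 7 hours and 30 minutes leg 1 → 10:03 UTC.
Add 50 minutes layover in Brisbane → 10:53 UTC.
Add 10 hours 38 minutes leg 2 → 21:31 UTC.
Add 4 hours 39 minutes layover in Kabul → 02:10 UTC (Oct 14).
Add 3 hours 5 minutes leg 3 → 05:15 UTC.
Thornfield is UTC−5:00, so local arrival = 05:15 − 5:00 = 00:15 on Oct 14.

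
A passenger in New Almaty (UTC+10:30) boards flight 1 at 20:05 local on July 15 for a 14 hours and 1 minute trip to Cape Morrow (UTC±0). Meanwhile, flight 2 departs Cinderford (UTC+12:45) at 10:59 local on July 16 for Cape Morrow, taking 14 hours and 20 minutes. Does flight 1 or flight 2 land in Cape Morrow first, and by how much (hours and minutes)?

Flight 1 in UTC: 20:05 − 10:30 = 09:35 on Jul 15.
+14 hours and 1 minute → arrive 23:36 UTC on Jul 15.
Flight 2 in UTC: 10:59 − 12:45 = 22:14 on Jul 15.
+14 hours and 20 minutes → arrive 12:34 UTC on Jul 16.
Flight 1 lands earlier by 12 hours 58 minutes.

the first, by 12 hours 58 minutes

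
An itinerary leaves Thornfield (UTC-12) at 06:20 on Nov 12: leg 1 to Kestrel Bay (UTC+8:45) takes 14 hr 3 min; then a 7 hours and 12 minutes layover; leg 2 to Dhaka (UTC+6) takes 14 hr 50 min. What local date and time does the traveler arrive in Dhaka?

12:25 on November 14

Convert departure to UTC: 06:20 + 12:00 = 18:20 UTC on Nov 12.
Add 14 hours 3 minutes leg 1 → 08:23 UTC (Nov 13).
Add 7 hours 12 minutes layover in Kestrel Bay → 15:35 UTC.
Add 14 hours and 50 minutes leg 2 → 06:25 UTC (Nov 14).
Dhaka is UTC+6:00, so local arrival = 06:25 + 6:00 = 12:25 on Nov 14.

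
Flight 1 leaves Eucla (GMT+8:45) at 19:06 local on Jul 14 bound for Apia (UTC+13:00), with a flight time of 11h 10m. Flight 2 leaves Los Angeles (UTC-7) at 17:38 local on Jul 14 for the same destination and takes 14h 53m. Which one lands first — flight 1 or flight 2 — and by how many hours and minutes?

the first, by 18 hours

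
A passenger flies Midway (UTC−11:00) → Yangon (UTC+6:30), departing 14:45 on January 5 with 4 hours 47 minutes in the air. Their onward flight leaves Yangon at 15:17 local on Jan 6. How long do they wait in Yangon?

2 hours 15 minutes

Convert departure to UTC: 14:45 + 11:00 = 01:45 UTC on Jan 6.
Add 4 hours and 47 minutes flight time → 06:32 UTC.
Yangon is UTC+6:30, so local arrival = 06:32 + 6:30 = 13:02 on Jan 6.
Layover = 15:17 − 13:02 = 2 hours 15 minutes.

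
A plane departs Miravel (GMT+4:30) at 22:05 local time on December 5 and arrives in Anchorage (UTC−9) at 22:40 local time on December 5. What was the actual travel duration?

14 hours 5 minutes

Departure in UTC: 22:05 − 4:30 = 17:35 on Dec 5.
Arrival in UTC: 22:40 + 9:00 = 07:40 on Dec 6.
Elapsed = 07:40 − 17:35 (+1 day) = 14 hours 5 minutes.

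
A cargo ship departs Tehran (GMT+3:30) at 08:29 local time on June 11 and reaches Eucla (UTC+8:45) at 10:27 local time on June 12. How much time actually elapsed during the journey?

20 hours 43 minutes

Eucla is 5:15 ahead of Tehran.
Clock-face elapsed time (ignoring zones) is 25 hours 58 minutes.
Actual elapsed = 25 hours 58 minutes − 5:15 = 20 hours 43 minutes.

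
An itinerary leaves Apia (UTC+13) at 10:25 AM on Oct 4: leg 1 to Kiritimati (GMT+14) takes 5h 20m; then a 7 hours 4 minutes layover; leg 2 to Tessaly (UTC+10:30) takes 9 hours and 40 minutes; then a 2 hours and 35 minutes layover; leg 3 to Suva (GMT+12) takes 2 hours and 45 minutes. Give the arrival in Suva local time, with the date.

12:49 PM on Oct 5

Convert departure to UTC: 10:25 AM − 13:00 = 9:25 PM UTC on Oct 3.
Add 5 hours 20 minutes leg 1 → 2:45 AM UTC (Oct 4).
Add 7 hours 4 minutes layover in Kiritimati → 9:49 AM UTC.
Add 9 hours and 40 minutes leg 2 → 7:29 PM UTC.
Add 2 hours 35 minutes layover in Tessaly → 10:04 PM UTC.
Add 2 hours 45 minutes leg 3 → 12:49 AM UTC (Oct 5).
Suva is UTC+12:00, so local arrival = 12:49 AM + 12:00 = 12:49 PM on Oct 5.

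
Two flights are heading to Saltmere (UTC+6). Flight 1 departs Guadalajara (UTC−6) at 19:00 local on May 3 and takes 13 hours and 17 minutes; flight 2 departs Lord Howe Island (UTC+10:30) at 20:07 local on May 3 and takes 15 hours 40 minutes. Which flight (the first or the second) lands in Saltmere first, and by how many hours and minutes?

the second, by 13 hours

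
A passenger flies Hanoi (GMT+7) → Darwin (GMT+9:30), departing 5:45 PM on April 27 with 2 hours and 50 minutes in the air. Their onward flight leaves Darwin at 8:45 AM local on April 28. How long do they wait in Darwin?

Convert departure to UTC: 5:45 PM − 7:00 = 10:45 AM UTC on Apr 27.
Add 2 hours and 50 minutes flight time → 1:35 PM UTC.
Darwin is UTC+9:30, so local arrival = 1:35 PM + 9:30 = 11:05 PM on Apr 27.
Layover = 8:45 AM − 11:05 PM (+1 day) = 9 hours 40 minutes.

9 hours 40 minutes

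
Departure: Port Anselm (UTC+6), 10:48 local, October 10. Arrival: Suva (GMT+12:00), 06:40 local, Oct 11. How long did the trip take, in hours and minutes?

13 hours 52 minutes

Suva is 6:00 ahead of Port Anselm.
Clock-face elapsed time (ignoring zones) is 19 hours 52 minutes.
Actual elapsed = 19 hours 52 minutes − 6:00 = 13 hours 52 minutes.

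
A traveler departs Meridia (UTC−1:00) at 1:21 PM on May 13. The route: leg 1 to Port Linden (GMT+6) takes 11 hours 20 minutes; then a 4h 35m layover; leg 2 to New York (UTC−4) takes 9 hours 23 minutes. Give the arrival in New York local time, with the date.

Convert departure to UTC: 1:21 PM + 1:00 = 2:21 PM UTC on May 13.
Add 11 hours and 20 minutes leg 1 → 1:41 AM UTC (May 14).
Add 4 hours 35 minutes layover in Port Linden → 6:16 AM UTC.
Add 9 hours and 23 minutes leg 2 → 3:39 PM UTC.
New York is UTC−4:00, so local arrival = 3:39 PM − 4:00 = 11:39 AM on May 14.

11:39 AM on May 14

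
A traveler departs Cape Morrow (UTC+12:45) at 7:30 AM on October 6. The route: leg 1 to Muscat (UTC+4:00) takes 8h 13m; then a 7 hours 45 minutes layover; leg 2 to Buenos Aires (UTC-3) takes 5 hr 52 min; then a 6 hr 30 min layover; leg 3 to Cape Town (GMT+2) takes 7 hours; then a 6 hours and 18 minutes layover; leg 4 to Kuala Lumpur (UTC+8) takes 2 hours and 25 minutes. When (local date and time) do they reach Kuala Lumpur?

Convert departure to UTC: 7:30 AM − 12:45 = 6:45 PM UTC on Oct 5.
Add 8 hours and 13 minutes leg 1 → 2:58 AM UTC (Oct 6).
Add 7 hours and 45 minutes layover in Muscat → 10:43 AM UTC.
Add 5 hours and 52 minutes leg 2 → 4:35 PM UTC.
Add 6 hours 30 minutes layover in Buenos Aires → 11:05 PM UTC.
Add 7 hours leg 3 → 6:05 AM UTC (Oct 7).
Add 6 hours and 18 minutes layover in Cape Town → 12:23 PM UTC.
Add 2 hours 25 minutes leg 4 → 2:48 PM UTC.
Kuala Lumpur is UTC+8:00, so local arrival = 2:48 PM + 8:00 = 10:48 PM on Oct 7.

10:48 PM on October 7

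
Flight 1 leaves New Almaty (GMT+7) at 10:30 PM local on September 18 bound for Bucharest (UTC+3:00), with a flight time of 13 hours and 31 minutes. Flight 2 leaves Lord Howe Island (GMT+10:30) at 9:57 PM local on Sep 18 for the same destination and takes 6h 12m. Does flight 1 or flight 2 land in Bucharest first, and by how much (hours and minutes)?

the second, by 11 hours 22 minutes

Flight 1 in UTC: 10:30 PM − 7:00 = 3:30 PM on Sep 18.
+13 hours and 31 minutes → arrive 5:01 AM UTC on Sep 19.
Flight 2 in UTC: 9:57 PM − 10:30 = 11:27 AM on Sep 18.
+6 hours and 12 minutes → arrive 5:39 PM UTC on Sep 18.
Flight 2 lands earlier by 11 hours 22 minutes.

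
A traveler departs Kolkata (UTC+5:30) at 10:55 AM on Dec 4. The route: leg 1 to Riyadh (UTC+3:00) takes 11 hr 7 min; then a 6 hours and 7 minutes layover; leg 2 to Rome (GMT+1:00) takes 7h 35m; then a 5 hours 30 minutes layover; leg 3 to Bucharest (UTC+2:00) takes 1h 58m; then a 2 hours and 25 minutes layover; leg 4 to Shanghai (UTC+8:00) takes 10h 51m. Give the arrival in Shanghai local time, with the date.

10:58 AM on December 6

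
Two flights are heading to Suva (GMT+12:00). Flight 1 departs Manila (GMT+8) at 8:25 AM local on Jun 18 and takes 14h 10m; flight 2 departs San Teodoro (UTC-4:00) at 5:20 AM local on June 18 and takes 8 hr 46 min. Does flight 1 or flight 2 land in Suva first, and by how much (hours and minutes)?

Flight 1 in UTC: 8:25 AM − 8:00 = 12:25 AM on Jun 18.
+14 hours 10 minutes → arrive 2:35 PM UTC on Jun 18.
Flight 2 in UTC: 5:20 AM + 4:00 = 9:20 AM on Jun 18.
+8 hours and 46 minutes → arrive 6:06 PM UTC on Jun 18.
Flight 1 lands earlier by 3 hours 31 minutes.

the first, by 3 hours 31 minutes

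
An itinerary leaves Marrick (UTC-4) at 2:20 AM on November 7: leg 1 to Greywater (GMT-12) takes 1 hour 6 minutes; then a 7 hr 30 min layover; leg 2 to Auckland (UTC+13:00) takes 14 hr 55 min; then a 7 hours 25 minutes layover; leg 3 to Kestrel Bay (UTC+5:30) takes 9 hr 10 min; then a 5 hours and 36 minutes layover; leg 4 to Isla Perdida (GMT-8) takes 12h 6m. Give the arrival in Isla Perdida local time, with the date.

8:08 AM on Nov 9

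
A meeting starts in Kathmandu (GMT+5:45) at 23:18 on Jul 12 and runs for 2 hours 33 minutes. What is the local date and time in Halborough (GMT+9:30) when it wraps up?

05:36 on July 13

Convert start to UTC: 23:18 − 5:45 = 17:33 UTC on Jul 12.
Add 2 hours 33 minutes duration → 20:06 UTC.
Halborough is UTC+9:30, so local end time = 20:06 + 9:30 = 05:36 on Jul 13.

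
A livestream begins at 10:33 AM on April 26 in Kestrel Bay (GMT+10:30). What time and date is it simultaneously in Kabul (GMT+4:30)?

4:33 AM on April 26

Kabul is 6:00 behind Kestrel Bay.
Shift by the zone difference: 10:33 AM − 6:00 = 4:33 AM on Apr 26 in Kabul.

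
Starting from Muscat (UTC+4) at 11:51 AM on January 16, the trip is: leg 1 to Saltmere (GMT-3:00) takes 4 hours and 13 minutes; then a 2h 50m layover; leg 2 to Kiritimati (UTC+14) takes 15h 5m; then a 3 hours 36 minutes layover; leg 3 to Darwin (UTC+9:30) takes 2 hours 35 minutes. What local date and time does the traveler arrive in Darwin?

9:40 PM on Jan 17

Convert departure to UTC: 11:51 AM − 4:00 = 7:51 AM UTC on Jan 16.
Add 4 hours and 13 minutes leg 1 → 12:04 PM UTC.
Add 2 hours and 50 minutes layover in Saltmere → 2:54 PM UTC.
Add 15 hours 5 minutes leg 2 → 5:59 AM UTC (Jan 17).
Add 3 hours 36 minutes layover in Kiritimati → 9:35 AM UTC.
Add 2 hours and 35 minutes leg 3 → 12:10 PM UTC.
Darwin is UTC+9:30, so local arrival = 12:10 PM + 9:30 = 9:40 PM on Jan 17.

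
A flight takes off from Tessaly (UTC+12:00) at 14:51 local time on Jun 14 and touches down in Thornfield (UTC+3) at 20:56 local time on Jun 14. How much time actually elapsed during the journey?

15 hours 5 minutes

Departure in UTC: 14:51 − 12:00 = 02:51 on Jun 14.
Arrival in UTC: 20:56 − 3:00 = 17:56 on Jun 14.
Elapsed = 17:56 − 02:51 = 15 hours 5 minutes.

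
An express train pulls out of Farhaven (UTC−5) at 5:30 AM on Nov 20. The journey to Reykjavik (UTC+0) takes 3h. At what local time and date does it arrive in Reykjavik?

Reykjavik is 5:00 ahead of Farhaven.
After 3 hours it is 8:30 AM in Farhaven.
Shift by the zone difference: 8:30 AM + 5:00 = 1:30 PM on Nov 20 in Reykjavik.

1:30 PM on November 20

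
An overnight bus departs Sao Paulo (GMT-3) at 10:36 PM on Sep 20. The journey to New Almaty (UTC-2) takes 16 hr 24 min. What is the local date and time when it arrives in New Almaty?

Convert departure to UTC: 10:36 PM + 3:00 = 1:36 AM UTC on Sep 21.
Add 16 hours 24 minutes travel time → 6:00 PM UTC.
New Almaty is UTC−2:00, so local arrival = 6:00 PM − 2:00 = 4:00 PM on Sep 21.

4:00 PM on September 21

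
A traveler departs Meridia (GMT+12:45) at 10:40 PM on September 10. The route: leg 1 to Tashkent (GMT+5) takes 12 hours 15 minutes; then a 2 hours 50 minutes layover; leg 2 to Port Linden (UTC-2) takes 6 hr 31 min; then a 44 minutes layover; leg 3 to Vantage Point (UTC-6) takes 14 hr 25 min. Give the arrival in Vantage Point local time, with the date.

Convert departure to UTC: 10:40 PM − 12:45 = 9:55 AM UTC on Sep 10.
Add 12 hours 15 minutes leg 1 → 10:10 PM UTC.
Add 2 hours and 50 minutes layover in Tashkent → 1:00 AM UTC (Sep 11).
Add 6 hours and 31 minutes leg 2 → 7:31 AM UTC.
Add 44 minutes layover in Port Linden → 8:15 AM UTC.
Add 14 hours 25 minutes leg 3 → 10:40 PM UTC.
Vantage Point is UTC−6:00, so local arrival = 10:40 PM − 6:00 = 4:40 PM on Sep 11.

4:40 PM on September 11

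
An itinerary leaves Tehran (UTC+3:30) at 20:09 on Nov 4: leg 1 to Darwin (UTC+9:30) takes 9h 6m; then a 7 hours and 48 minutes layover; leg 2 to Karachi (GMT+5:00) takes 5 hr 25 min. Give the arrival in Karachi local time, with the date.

Convert departure to UTC: 20:09 − 3:30 = 16:39 UTC on Nov 4.
Add 9 hours and 6 minutes leg 1 → 01:45 UTC (Nov 5).
Add 7 hours 48 minutes layover in Darwin → 09:33 UTC.
Add 5 hours and 25 minutes leg 2 → 14:58 UTC.
Karachi is UTC+5:00, so local arrival = 14:58 + 5:00 = 19:58 on Nov 5.

19:58 on November 5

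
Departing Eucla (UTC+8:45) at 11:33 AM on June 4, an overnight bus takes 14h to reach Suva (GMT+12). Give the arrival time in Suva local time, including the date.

Convert departure to UTC: 11:33 AM − 8:45 = 2:48 AM UTC on Jun 4.
Add 14 hours travel time → 4:48 PM UTC.
Suva is UTC+12:00, so local arrival = 4:48 PM + 12:00 = 4:48 AM on Jun 5.

4:48 AM on June 5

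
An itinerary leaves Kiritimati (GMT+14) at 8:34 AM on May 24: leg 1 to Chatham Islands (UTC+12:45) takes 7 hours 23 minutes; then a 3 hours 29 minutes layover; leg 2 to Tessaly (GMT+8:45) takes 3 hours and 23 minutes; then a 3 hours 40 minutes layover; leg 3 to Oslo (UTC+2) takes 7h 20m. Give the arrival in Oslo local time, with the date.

9:49 PM on May 24

Convert departure to UTC: 8:34 AM − 14:00 = 6:34 PM UTC on May 23.
Add 7 hours and 23 minutes leg 1 → 1:57 AM UTC (May 24).
Add 3 hours 29 minutes layover in Chatham Islands → 5:26 AM UTC.
Add 3 hours and 23 minutes leg 2 → 8:49 AM UTC.
Add 3 hours and 40 minutes layover in Tessaly → 12:29 PM UTC.
Add 7 hours 20 minutes leg 3 → 7:49 PM UTC.
Oslo is UTC+2:00, so local arrival = 7:49 PM + 2:00 = 9:49 PM on May 24.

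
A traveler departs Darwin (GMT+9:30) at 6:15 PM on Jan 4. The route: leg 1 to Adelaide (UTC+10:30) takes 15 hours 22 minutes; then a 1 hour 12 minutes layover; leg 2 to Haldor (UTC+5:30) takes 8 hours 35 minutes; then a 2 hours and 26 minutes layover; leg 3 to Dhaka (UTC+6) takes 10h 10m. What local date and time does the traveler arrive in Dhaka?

Convert departure to UTC: 6:15 PM − 9:30 = 8:45 AM UTC on Jan 4.
Add 15 hours 22 minutes leg 1 → 12:07 AM UTC (Jan 5).
Add 1 hour and 12 minutes layover in Adelaide → 1:19 AM UTC.
Add 8 hours 35 minutes leg 2 → 9:54 AM UTC.
Add 2 hours 26 minutes layover in Haldor → 12:20 PM UTC.
Add 10 hours 10 minutes leg 3 → 10:30 PM UTC.
Dhaka is UTC+6:00, so local arrival = 10:30 PM + 6:00 = 4:30 AM on Jan 6.

4:30 AM on Jan 6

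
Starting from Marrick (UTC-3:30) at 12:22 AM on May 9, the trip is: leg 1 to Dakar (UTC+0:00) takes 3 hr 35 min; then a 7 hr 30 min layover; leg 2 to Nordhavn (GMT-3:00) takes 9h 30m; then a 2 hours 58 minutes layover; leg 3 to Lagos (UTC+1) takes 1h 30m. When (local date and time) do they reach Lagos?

5:55 AM on May 10

Convert departure to UTC: 12:22 AM + 3:30 = 3:52 AM UTC on May 9.
Add 3 hours and 35 minutes leg 1 → 7:27 AM UTC.
Add 7 hours and 30 minutes layover in Dakar → 2:57 PM UTC.
Add 9 hours and 30 minutes leg 2 → 12:27 AM UTC (May 10).
Add 2 hours 58 minutes layover in Nordhavn → 3:25 AM UTC.
Add 1 hour 30 minutes leg 3 → 4:55 AM UTC.
Lagos is UTC+1:00, so local arrival = 4:55 AM + 1:00 = 5:55 AM on May 10.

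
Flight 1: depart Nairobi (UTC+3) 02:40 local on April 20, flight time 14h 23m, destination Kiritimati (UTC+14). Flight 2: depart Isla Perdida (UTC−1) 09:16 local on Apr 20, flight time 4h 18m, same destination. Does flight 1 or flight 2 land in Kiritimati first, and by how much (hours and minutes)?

the first, by 31 minutes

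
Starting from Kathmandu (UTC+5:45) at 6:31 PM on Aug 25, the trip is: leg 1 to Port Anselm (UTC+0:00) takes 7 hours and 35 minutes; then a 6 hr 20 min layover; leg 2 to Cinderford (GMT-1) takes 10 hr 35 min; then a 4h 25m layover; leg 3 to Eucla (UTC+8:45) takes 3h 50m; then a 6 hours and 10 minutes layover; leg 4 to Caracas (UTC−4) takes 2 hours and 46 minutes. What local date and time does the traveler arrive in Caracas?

2:27 AM on August 27

Convert departure to UTC: 6:31 PM − 5:45 = 12:46 PM UTC on Aug 25.
Add 7 hours 35 minutes leg 1 → 8:21 PM UTC.
Add 6 hours 20 minutes layover in Port Anselm → 2:41 AM UTC (Aug 26).
Add 10 hours 35 minutes leg 2 → 1:16 PM UTC.
Add 4 hours and 25 minutes layover in Cinderford → 5:41 PM UTC.
Add 3 hours and 50 minutes leg 3 → 9:31 PM UTC.
Add 6 hours 10 minutes layover in Eucla → 3:41 AM UTC (Aug 27).
Add 2 hours and 46 minutes leg 4 → 6:27 AM UTC.
Caracas is UTC−4:00, so local arrival = 6:27 AM − 4:00 = 2:27 AM on Aug 27.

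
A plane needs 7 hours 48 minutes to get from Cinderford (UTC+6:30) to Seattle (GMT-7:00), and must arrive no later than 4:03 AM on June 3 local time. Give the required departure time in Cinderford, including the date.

Target arrival in UTC: 4:03 AM + 7:00 = 11:03 AM on Jun 3.
Subtract 7 hours and 48 minutes → departure 3:15 AM UTC on Jun 3.
Cinderford is UTC+6:30: 3:15 AM + 6:30 = 9:45 AM on Jun 3.

9:45 AM on Jun 3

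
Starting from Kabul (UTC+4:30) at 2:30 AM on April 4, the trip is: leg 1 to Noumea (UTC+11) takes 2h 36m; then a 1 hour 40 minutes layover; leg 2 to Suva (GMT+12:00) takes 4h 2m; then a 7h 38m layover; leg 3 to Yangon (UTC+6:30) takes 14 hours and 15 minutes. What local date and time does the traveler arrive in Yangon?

Convert departure to UTC: 2:30 AM − 4:30 = 10:00 PM UTC on Apr 3.
Add 2 hours 36 minutes leg 1 → 12:36 AM UTC (Apr 4).
Add 1 hour and 40 minutes layover in Noumea → 2:16 AM UTC.
Add 4 hours 2 minutes leg 2 → 6:18 AM UTC.
Add 7 hours 38 minutes layover in Suva → 1:56 PM UTC.
Add 14 hours and 15 minutes leg 3 → 4:11 AM UTC (Apr 5).
Yangon is UTC+6:30, so local arrival = 4:11 AM + 6:30 = 10:41 AM on Apr 5.

10:41 AM on Apr 5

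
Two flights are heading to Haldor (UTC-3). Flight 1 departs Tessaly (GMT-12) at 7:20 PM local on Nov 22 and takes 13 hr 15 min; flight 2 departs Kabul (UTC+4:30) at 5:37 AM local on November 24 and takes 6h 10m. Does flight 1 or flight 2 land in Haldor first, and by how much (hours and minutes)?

the first, by 10 hours 42 minutes

Flight 1 in UTC: 7:20 PM + 12:00 = 7:20 AM on Nov 23.
+13 hours and 15 minutes → arrive 8:35 PM UTC on Nov 23.
Flight 2 in UTC: 5:37 AM − 4:30 = 1:07 AM on Nov 24.
+6 hours 10 minutes → arrive 7:17 AM UTC on Nov 24.
Flight 1 lands earlier by 10 hours 42 minutes.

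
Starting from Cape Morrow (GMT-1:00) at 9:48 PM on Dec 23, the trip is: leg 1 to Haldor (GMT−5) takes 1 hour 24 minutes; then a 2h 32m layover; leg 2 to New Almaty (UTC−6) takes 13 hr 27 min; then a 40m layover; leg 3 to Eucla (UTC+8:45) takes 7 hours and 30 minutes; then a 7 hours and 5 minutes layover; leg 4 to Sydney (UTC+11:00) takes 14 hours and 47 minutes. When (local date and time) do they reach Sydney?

Convert departure to UTC: 9:48 PM + 1:00 = 10:48 PM UTC on Dec 23.
Add 1 hour and 24 minutes leg 1 → 12:12 AM UTC (Dec 24).
Add 2 hours 32 minutes layover in Haldor → 2:44 AM UTC.
Add 13 hours and 27 minutes leg 2 → 4:11 PM UTC.
Add 40 minutes layover in New Almaty → 4:51 PM UTC.
Add 7 hours and 30 minutes leg 3 → 12:21 AM UTC (Dec 25).
Add 7 hours 5 minutes layover in Eucla → 7:26 AM UTC.
Add 14 hours and 47 minutes leg 4 → 10:13 PM UTC.
Sydney is UTC+11:00, so local arrival = 10:13 PM + 11:00 = 9:13 AM on Dec 26.

9:13 AM on December 26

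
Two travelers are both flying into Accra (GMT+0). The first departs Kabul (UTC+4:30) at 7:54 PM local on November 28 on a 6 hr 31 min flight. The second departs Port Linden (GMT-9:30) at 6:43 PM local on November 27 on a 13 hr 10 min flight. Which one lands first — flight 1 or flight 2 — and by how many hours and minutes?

Flight 1 in UTC: 7:54 PM − 4:30 = 3:24 PM on Nov 28.
+6 hours and 31 minutes → arrive 9:55 PM UTC on Nov 28.
Flight 2 in UTC: 6:43 PM + 9:30 = 4:13 AM on Nov 28.
+13 hours 10 minutes → arrive 5:23 PM UTC on Nov 28.
Flight 2 lands earlier by 4 hours 32 minutes.

the second, by 4 hours 32 minutes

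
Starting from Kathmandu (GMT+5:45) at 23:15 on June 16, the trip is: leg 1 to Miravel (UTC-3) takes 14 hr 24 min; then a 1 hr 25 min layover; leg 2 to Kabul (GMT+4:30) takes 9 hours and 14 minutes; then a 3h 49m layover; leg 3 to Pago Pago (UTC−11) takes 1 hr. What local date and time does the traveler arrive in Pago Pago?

12:22 on June 17

Convert departure to UTC: 23:15 − 5:45 = 17:30 UTC on Jun 16.
Add 14 hours and 24 minutes leg 1 → 07:54 UTC (Jun 17).
Add 1 hour and 25 minutes layover in Miravel → 09:19 UTC.
Add 9 hours 14 minutes leg 2 → 18:33 UTC.
Add 3 hours and 49 minutes layover in Kabul → 22:22 UTC.
Add 1 hour leg 3 → 23:22 UTC.
Pago Pago is UTC−11:00, so local arrival = 23:22 − 11:00 = 12:22 on Jun 17.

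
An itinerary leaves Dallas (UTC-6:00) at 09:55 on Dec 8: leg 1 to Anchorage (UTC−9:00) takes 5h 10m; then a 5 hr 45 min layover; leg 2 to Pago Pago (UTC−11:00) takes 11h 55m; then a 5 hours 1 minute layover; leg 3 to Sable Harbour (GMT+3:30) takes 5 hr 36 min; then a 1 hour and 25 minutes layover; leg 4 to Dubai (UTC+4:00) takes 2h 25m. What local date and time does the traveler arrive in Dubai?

Convert departure to UTC: 09:55 + 6:00 = 15:55 UTC on Dec 8.
Add 5 hours and 10 minutes leg 1 → 21:05 UTC.
Add 5 hours 45 minutes layover in Anchorage → 02:50 UTC (Dec 9).
Add 11 hours 55 minutes leg 2 → 14:45 UTC.
Add 5 hours and 1 minute layover in Pago Pago → 19:46 UTC.
Add 5 hours 36 minutes leg 3 → 01:22 UTC (Dec 10).
Add 1 hour 25 minutes layover in Sable Harbour → 02:47 UTC.
Add 2 hours and 25 minutes leg 4 → 05:12 UTC.
Dubai is UTC+4:00, so local arrival = 05:12 + 4:00 = 09:12 on Dec 10.

09:12 on December 10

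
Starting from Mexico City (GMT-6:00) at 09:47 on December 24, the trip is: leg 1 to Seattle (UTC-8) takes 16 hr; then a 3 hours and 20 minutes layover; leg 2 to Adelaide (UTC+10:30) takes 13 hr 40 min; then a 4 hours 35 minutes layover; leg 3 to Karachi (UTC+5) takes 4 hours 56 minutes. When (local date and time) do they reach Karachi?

Convert departure to UTC: 09:47 + 6:00 = 15:47 UTC on Dec 24.
Add 16 hours leg 1 → 07:47 UTC (Dec 25).
Add 3 hours 20 minutes layover in Seattle → 11:07 UTC.
Add 13 hours and 40 minutes leg 2 → 00:47 UTC (Dec 26).
Add 4 hours 35 minutes layover in Adelaide → 05:22 UTC.
Add 4 hours and 56 minutes leg 3 → 10:18 UTC.
Karachi is UTC+5:00, so local arrival = 10:18 + 5:00 = 15:18 on Dec 26.

15:18 on December 26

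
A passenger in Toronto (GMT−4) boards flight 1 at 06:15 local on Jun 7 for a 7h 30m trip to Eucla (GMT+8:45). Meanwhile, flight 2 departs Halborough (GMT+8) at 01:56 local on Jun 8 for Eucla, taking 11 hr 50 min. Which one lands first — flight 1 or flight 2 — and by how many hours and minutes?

Flight 1 in UTC: 06:15 + 4:00 = 10:15 on Jun 7.
+7 hours 30 minutes → arrive 17:45 UTC on Jun 7.
Flight 2 in UTC: 01:56 − 8:00 = 17:56 on Jun 7.
+11 hours and 50 minutes → arrive 05:46 UTC on Jun 8.
Flight 1 lands earlier by 12 hours 1 minute.

the first, by 12 hours 1 minute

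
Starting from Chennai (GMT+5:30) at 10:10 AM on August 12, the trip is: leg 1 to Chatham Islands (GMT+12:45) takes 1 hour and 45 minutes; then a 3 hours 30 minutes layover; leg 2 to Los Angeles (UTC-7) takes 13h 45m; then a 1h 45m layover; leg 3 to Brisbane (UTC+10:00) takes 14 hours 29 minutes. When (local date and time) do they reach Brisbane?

Convert departure to UTC: 10:10 AM − 5:30 = 4:40 AM UTC on Aug 12.
Add 1 hour 45 minutes leg 1 → 6:25 AM UTC.
Add 3 hours and 30 minutes layover in Chatham Islands → 9:55 AM UTC.
Add 13 hours and 45 minutes leg 2 → 11:40 PM UTC.
Add 1 hour 45 minutes layover in Los Angeles → 1:25 AM UTC (Aug 13).
Add 14 hours and 29 minutes leg 3 → 3:54 PM UTC.
Brisbane is UTC+10:00, so local arrival = 3:54 PM + 10:00 = 1:54 AM on Aug 14.

1:54 AM on Aug 14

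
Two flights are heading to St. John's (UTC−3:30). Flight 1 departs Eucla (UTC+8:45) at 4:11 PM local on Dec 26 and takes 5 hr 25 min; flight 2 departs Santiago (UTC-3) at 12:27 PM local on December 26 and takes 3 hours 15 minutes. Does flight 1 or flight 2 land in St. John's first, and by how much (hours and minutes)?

the first, by 5 hours 51 minutes

Flight 1 in UTC: 4:11 PM − 8:45 = 7:26 AM on Dec 26.
+5 hours and 25 minutes → arrive 12:51 PM UTC on Dec 26.
Flight 2 in UTC: 12:27 PM + 3:00 = 3:27 PM on Dec 26.
+3 hours and 15 minutes → arrive 6:42 PM UTC on Dec 26.
Flight 1 lands earlier by 5 hours 51 minutes.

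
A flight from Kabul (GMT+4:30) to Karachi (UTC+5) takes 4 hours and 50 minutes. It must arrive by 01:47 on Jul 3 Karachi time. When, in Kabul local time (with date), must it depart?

20:27 on July 2

Target arrival in UTC: 01:47 − 5:00 = 20:47 on Jul 2.
Subtract 4 hours and 50 minutes → departure 15:57 UTC on Jul 2.
Kabul is UTC+4:30: 15:57 + 4:30 = 20:27 on Jul 2.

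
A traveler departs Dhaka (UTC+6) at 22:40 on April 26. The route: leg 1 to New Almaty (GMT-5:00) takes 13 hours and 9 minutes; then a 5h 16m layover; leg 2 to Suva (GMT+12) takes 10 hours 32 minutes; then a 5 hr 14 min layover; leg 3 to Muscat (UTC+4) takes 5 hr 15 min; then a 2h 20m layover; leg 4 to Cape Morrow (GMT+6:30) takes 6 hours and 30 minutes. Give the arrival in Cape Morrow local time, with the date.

Convert departure to UTC: 22:40 − 6:00 = 16:40 UTC on Apr 26.
Add 13 hours and 9 minutes leg 1 → 05:49 UTC (Apr 27).
Add 5 hours 16 minutes layover in New Almaty → 11:05 UTC.
Add 10 hours and 32 minutes leg 2 → 21:37 UTC.
Add 5 hours and 14 minutes layover in Suva → 02:51 UTC (Apr 28).
Add 5 hours 15 minutes leg 3 → 08:06 UTC.
Add 2 hours 20 minutes layover in Muscat → 10:26 UTC.
Add 6 hours and 30 minutes leg 4 → 16:56 UTC.
Cape Morrow is UTC+6:30, so local arrival = 16:56 + 6:30 = 23:26 on Apr 28.

23:26 on April 28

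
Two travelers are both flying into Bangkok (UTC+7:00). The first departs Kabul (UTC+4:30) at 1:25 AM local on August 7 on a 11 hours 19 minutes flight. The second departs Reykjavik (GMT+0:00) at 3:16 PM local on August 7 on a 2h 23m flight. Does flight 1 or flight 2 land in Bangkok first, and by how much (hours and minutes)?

Flight 1 in UTC: 1:25 AM − 4:30 = 8:55 PM on Aug 6.
+11 hours 19 minutes → arrive 8:14 AM UTC on Aug 7.
Flight 2 departs at 3:16 PM UTC (Aug 7).
+2 hours and 23 minutes → arrive 5:39 PM UTC on Aug 7.
Flight 1 lands earlier by 9 hours 25 minutes.

the first, by 9 hours 25 minutes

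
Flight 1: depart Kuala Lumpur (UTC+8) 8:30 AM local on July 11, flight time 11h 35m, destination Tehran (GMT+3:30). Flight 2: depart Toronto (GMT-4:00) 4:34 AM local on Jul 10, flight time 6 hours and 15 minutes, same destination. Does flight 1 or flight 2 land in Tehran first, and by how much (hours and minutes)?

the second, by 21 hours 16 minutes

Flight 1 in UTC: 8:30 AM − 8:00 = 12:30 AM on Jul 11.
+11 hours and 35 minutes → arrive 12:05 PM UTC on Jul 11.
Flight 2 in UTC: 4:34 AM + 4:00 = 8:34 AM on Jul 10.
+6 hours and 15 minutes → arrive 2:49 PM UTC on Jul 10.
Flight 2 lands earlier by 21 hours 16 minutes.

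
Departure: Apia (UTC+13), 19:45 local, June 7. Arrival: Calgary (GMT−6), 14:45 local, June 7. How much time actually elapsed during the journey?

Departure in UTC: 19:45 − 13:00 = 06:45 on Jun 7.
Arrival in UTC: 14:45 + 6:00 = 20:45 on Jun 7.
Elapsed = 20:45 − 06:45 = 14 hours.

14 hours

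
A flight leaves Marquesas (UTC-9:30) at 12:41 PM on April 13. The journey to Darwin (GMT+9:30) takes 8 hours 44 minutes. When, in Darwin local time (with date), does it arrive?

Convert departure to UTC: 12:41 PM + 9:30 = 10:11 PM UTC on Apr 13.
Add 8 hours and 44 minutes travel time → 6:55 AM UTC (Apr 14).
Darwin is UTC+9:30, so local arrival = 6:55 AM + 9:30 = 4:25 PM on Apr 14.

4:25 PM on Apr 14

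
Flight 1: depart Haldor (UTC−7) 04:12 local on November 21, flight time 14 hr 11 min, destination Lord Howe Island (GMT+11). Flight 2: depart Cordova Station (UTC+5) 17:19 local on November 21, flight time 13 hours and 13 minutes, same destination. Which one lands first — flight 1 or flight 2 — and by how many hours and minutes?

Flight 1 in UTC: 04:12 + 7:00 = 11:12 on Nov 21.
+14 hours and 11 minutes → arrive 01:23 UTC on Nov 22.
Flight 2 in UTC: 17:19 − 5:00 = 12:19 on Nov 21.
+13 hours 13 minutes → arrive 01:32 UTC on Nov 22.
Flight 1 lands earlier by 9 minutes.

the first, by 9 minutes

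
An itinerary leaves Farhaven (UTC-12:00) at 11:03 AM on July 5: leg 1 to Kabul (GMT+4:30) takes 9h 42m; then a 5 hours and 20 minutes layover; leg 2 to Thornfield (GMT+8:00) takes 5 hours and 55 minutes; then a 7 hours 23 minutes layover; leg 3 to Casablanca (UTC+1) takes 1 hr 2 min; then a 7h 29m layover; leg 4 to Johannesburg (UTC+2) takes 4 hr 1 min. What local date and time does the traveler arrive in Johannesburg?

5:55 PM on July 7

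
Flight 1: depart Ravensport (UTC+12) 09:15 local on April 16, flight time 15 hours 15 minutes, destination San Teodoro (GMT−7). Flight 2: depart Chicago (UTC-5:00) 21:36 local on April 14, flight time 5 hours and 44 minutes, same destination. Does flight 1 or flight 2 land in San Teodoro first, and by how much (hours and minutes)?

Flight 1 in UTC: 09:15 − 12:00 = 21:15 on Apr 15.
+15 hours 15 minutes → arrive 12:30 UTC on Apr 16.
Flight 2 in UTC: 21:36 + 5:00 = 02:36 on Apr 15.
+5 hours 44 minutes → arrive 08:20 UTC on Apr 15.
Flight 2 lands earlier by 28 hours 10 minutes.

the second, by 28 hours 10 minutes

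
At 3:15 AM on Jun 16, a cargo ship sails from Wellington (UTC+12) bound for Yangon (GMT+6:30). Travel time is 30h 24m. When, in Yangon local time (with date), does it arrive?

Convert departure to UTC: 3:15 AM − 12:00 = 3:15 PM UTC on Jun 15.
Add 30 hours and 24 minutes travel time → 9:39 PM UTC (Jun 16).
Yangon is UTC+6:30, so local arrival = 9:39 PM + 6:30 = 4:09 AM on Jun 17.

4:09 AM on Jun 17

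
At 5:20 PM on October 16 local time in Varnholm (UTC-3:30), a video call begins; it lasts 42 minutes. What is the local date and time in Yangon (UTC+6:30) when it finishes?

4:02 AM on Oct 17

Convert start to UTC: 5:20 PM + 3:30 = 8:50 PM UTC on Oct 16.
Add 42 minutes duration → 9:32 PM UTC.
Yangon is UTC+6:30, so local end time = 9:32 PM + 6:30 = 4:02 AM on Oct 17.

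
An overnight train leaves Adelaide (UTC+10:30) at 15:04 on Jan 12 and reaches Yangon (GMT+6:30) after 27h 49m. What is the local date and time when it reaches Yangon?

14:53 on Jan 13

Convert departure to UTC: 15:04 − 10:30 = 04:34 UTC on Jan 12.
Add 27 hours 49 minutes travel time → 08:23 UTC (Jan 13).
Yangon is UTC+6:30, so local arrival = 08:23 + 6:30 = 14:53 on Jan 13.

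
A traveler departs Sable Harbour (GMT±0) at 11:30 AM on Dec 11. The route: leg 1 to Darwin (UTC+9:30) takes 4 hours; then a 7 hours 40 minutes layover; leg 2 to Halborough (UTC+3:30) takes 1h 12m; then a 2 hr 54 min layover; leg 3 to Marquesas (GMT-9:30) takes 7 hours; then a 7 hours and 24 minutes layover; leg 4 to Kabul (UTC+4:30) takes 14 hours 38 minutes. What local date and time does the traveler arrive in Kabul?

Sable Harbour is at UTC+0, so departure is already 11:30 AM UTC on Dec 11.
Add 4 hours leg 1 → 3:30 PM UTC.
Add 7 hours and 40 minutes layover in Darwin → 11:10 PM UTC.
Add 1 hour and 12 minutes leg 2 → 12:22 AM UTC (Dec 12).
Add 2 hours and 54 minutes layover in Halborough → 3:16 AM UTC.
Add 7 hours leg 3 → 10:16 AM UTC.
Add 7 hours and 24 minutes layover in Marquesas → 5:40 PM UTC.
Add 14 hours and 38 minutes leg 4 → 8:18 AM UTC (Dec 13).
Kabul is UTC+4:30, so local arrival = 8:18 AM + 4:30 = 12:48 PM on Dec 13.

12:48 PM on December 13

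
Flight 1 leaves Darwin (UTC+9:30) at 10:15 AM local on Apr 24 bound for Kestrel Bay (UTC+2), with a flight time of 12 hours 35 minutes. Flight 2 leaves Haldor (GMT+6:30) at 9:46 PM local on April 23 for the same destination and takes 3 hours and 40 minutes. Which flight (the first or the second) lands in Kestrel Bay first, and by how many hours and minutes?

Flight 1 in UTC: 10:15 AM − 9:30 = 12:45 AM on Apr 24.
+12 hours 35 minutes → arrive 1:20 PM UTC on Apr 24.
Flight 2 in UTC: 9:46 PM − 6:30 = 3:16 PM on Apr 23.
+3 hours and 40 minutes → arrive 6:56 PM UTC on Apr 23.
Flight 2 lands earlier by 18 hours 24 minutes.

the second, by 18 hours 24 minutes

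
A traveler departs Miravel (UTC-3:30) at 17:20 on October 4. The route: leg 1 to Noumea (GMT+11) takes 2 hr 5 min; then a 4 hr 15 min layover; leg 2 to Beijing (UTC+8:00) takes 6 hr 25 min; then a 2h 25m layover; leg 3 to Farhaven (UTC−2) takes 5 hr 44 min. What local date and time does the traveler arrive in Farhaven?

Convert departure to UTC: 17:20 + 3:30 = 20:50 UTC on Oct 4.
Add 2 hours 5 minutes leg 1 → 22:55 UTC.
Add 4 hours 15 minutes layover in Noumea → 03:10 UTC (Oct 5).
Add 6 hours and 25 minutes leg 2 → 09:35 UTC.
Add 2 hours and 25 minutes layover in Beijing → 12:00 UTC.
Add 5 hours and 44 minutes leg 3 → 17:44 UTC.
Farhaven is UTC−2:00, so local arrival = 17:44 − 2:00 = 15:44 on Oct 5.

15:44 on Oct 5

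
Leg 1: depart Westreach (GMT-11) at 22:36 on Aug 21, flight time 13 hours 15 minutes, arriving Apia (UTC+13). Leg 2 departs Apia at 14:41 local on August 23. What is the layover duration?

Convert departure to UTC: 22:36 + 11:00 = 09:36 UTC on Aug 22.
Add 13 hours 15 minutes flight time → 22:51 UTC.
Apia is UTC+13:00, so local arrival = 22:51 + 13:00 = 11:51 on Aug 23.
Layover = 14:41 − 11:51 = 2 hours 50 minutes.

2 hours 50 minutes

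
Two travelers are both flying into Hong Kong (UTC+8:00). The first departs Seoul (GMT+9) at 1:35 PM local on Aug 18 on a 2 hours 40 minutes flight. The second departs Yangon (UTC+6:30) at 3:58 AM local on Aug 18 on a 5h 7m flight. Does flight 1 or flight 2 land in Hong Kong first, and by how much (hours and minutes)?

Flight 1 in UTC: 1:35 PM − 9:00 = 4:35 AM on Aug 18.
+2 hours and 40 minutes → arrive 7:15 AM UTC on Aug 18.
Flight 2 in UTC: 3:58 AM − 6:30 = 9:28 PM on Aug 17.
+5 hours and 7 minutes → arrive 2:35 AM UTC on Aug 18.
Flight 2 lands earlier by 4 hours 40 minutes.

the second, by 4 hours 40 minutes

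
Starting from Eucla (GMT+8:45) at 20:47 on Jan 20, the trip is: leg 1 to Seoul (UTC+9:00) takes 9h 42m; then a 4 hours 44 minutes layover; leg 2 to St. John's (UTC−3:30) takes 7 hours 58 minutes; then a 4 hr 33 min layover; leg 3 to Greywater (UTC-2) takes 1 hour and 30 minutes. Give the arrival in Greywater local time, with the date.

14:29 on January 21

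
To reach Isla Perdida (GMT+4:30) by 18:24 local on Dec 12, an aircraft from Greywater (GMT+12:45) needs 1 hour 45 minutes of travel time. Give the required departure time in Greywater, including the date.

00:54 on Dec 13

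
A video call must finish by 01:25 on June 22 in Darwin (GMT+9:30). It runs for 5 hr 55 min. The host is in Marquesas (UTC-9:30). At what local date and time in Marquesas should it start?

Target end time in UTC: 01:25 − 9:30 = 15:55 on Jun 21.
Subtract 5 hours 55 minutes → start 10:00 UTC on Jun 21.
Marquesas is UTC−9:30: 10:00 − 9:30 = 00:30 on Jun 21.

00:30 on Jun 21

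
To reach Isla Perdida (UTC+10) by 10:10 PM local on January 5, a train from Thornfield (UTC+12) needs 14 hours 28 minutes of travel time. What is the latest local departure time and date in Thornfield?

Target arrival in UTC: 10:10 PM − 10:00 = 12:10 PM on Jan 5.
Subtract 14 hours and 28 minutes → departure 9:42 PM UTC on Jan 4.
Thornfield is UTC+12:00: 9:42 PM + 12:00 = 9:42 AM on Jan 5.

9:42 AM on January 5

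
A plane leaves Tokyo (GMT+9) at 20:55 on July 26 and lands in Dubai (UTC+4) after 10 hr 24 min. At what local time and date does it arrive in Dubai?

02:19 on July 27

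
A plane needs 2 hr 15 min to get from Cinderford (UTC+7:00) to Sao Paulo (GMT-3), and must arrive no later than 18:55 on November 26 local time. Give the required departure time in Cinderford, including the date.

Target arrival in UTC: 18:55 + 3:00 = 21:55 on Nov 26.
Subtract 2 hours and 15 minutes → departure 19:40 UTC on Nov 26.
Cinderford is UTC+7:00: 19:40 + 7:00 = 02:40 on Nov 27.

02:40 on November 27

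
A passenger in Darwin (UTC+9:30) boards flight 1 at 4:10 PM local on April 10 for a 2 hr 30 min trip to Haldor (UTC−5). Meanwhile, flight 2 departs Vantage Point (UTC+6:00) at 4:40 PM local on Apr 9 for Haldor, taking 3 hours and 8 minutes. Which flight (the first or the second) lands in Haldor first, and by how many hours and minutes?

Flight 1 in UTC: 4:10 PM − 9:30 = 6:40 AM on Apr 10.
+2 hours and 30 minutes → arrive 9:10 AM UTC on Apr 10.
Flight 2 in UTC: 4:40 PM − 6:00 = 10:40 AM on Apr 9.
+3 hours and 8 minutes → arrive 1:48 PM UTC on Apr 9.
Flight 2 lands earlier by 19 hours 22 minutes.

the second, by 19 hours 22 minutes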